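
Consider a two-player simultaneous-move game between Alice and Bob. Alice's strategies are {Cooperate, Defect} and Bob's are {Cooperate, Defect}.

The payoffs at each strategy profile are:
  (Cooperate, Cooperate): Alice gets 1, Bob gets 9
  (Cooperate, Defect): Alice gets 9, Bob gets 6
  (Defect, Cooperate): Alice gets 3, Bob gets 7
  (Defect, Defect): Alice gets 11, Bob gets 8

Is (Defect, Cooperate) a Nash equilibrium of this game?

At (Defect, Cooperate), Alice earns 3; switching to Cooperate would give 1, so Alice has no profitable deviation.
Bob earns 7; switching to Defect would give 8, so Bob would deviate.
Since at least one player can profitably deviate, this is not a Nash equilibrium.

No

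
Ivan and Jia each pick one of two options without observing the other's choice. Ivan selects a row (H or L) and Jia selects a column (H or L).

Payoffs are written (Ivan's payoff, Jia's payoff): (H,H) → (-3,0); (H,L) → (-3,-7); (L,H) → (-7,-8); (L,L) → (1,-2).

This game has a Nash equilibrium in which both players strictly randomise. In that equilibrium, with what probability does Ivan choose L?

7/13

Let r be the probability that Ivan plays H. In a completely mixed equilibrium, Jia must be indifferent between H and L.
Jia's expected payoff from H is −8(1−r); from L it is −7r − 2(1−r).
Setting these equal: 8r − 8 = −5r − 2, so r = 6/13.
Therefore Ivan plays L with probability 1 − 6/13 = 7/13.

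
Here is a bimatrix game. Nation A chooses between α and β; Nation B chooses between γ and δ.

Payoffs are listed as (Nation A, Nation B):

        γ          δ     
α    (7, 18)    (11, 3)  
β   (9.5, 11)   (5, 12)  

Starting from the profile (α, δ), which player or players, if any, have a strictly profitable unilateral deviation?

Nation A at (α, δ) earns 11; deviating to β yields 5 — not better.
Nation B earns 3; deviating to γ yields 18 — a strict improvement.
Only Nation B has a strictly profitable deviation.

Nation B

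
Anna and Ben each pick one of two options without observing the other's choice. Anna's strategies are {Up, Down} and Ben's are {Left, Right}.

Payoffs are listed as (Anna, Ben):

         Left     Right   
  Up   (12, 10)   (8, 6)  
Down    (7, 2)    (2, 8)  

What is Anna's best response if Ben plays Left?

Up

Against Left, Anna earns 12 from Up and 7 from Down.
So Up is the best response.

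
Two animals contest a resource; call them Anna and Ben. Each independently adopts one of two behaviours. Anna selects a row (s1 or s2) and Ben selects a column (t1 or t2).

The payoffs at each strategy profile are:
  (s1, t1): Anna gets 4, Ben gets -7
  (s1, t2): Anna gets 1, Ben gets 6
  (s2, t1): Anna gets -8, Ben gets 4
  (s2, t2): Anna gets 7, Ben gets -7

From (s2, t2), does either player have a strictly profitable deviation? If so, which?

Anna at (s2, t2) earns 7; deviating to s1 yields 1 — not better.
Ben earns -7; deviating to t1 yields 4 — a strict improvement.
Only Ben has a strictly profitable deviation.

Ben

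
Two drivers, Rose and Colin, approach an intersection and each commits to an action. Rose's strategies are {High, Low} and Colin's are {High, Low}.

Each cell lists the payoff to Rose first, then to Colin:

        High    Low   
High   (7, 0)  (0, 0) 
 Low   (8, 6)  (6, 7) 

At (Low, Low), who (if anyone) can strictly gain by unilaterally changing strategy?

Rose at (Low, Low) earns 6; deviating to High yields 0 — not better.
Colin earns 7; deviating to High yields 6 — not better.
Neither player can strictly improve; the profile is a Nash equilibrium.

Neither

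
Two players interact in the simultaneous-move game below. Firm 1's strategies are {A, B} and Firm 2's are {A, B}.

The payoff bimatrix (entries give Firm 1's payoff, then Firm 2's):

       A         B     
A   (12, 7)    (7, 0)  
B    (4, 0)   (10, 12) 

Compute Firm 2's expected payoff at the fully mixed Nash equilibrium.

84/19

First find p, the probability Firm 1 plays A, from Firm 2's indifference between A and B: 7p = 12(1−p), giving p = 12/19.
Since Firm 2 is indifferent in equilibrium, Firm 2's expected payoff equals the payoff from either column against (12/19, 7/19). Using A: 7(12/19) = 84/19.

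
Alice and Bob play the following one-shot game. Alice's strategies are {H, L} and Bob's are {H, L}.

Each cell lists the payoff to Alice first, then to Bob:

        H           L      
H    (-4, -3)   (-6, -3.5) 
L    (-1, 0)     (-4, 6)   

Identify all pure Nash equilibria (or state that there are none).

(H, H): Alice prefers L (-1 > -4) — not an equilibrium.
(H, L): Alice prefers L (-4 > -6); Bob prefers H (-3 > -3.5) — not an equilibrium.
(L, H): Bob prefers L (6 > 0) — not an equilibrium.
(L, L): Alice gets -4 ≥ -6 from H, and Bob gets 6 ≥ 0 from H — Nash equilibrium.

(L, L)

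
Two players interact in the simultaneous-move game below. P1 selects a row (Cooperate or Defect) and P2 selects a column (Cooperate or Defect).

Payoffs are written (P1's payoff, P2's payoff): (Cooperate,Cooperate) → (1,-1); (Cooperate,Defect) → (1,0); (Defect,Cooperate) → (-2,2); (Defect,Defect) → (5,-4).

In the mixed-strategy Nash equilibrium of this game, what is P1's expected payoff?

1

First find y, the probability P2 plays Cooperate, from P1's indifference between Cooperate and Defect: y + (1−y) = −2y + 5(1−y), giving y = 4/7.
Since P1 is indifferent in equilibrium, P1's expected payoff equals the payoff from either row against (4/7, 3/7). Using Cooperate: (4/7) + (3/7) = 1.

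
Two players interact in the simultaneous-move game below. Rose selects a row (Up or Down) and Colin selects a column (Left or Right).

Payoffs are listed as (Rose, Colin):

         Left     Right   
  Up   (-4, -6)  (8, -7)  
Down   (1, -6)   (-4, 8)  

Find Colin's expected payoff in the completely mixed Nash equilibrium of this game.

First find p, the probability Rose plays Up, from Colin's indifference between Left and Right: −6p − 6(1−p) = −7p + 8(1−p), giving p = 14/15.
Since Colin is indifferent in equilibrium, Colin's expected payoff equals the payoff from either column against (14/15, 1/15). Using Left: −6(14/15) − 6(1/15) = -6.

-6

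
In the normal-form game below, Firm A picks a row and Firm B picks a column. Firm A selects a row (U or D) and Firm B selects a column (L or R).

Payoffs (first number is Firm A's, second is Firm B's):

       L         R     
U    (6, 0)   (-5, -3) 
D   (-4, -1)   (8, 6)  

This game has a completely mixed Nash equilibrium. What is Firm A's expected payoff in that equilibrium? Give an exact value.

First find y, the probability Firm B plays L, from Firm A's indifference between U and D: 6y − 5(1−y) = −4y + 8(1−y), giving y = 13/23.
Since Firm A is indifferent in equilibrium, Firm A's expected payoff equals the payoff from either row against (13/23, 10/23). Using U: 6(13/23) − 5(10/23) = 28/23.

28/23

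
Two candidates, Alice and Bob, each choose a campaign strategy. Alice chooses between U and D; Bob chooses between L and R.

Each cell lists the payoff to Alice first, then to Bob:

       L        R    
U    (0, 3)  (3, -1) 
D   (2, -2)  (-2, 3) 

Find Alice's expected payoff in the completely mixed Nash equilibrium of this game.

6/7

First find y, the probability Bob plays L, from Alice's indifference between U and D: 3(1−y) = 2y − 2(1−y), giving y = 5/7.
Since Alice is indifferent in equilibrium, Alice's expected payoff equals the payoff from either row against (5/7, 2/7). Using U: 3(2/7) = 6/7.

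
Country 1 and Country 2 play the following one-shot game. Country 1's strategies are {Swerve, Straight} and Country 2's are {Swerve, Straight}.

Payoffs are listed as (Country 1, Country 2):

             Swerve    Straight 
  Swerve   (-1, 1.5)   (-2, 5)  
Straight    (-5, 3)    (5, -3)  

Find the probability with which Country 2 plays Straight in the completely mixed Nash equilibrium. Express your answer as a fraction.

4/11

Let y be the probability that Country 2 plays Swerve. In a completely mixed equilibrium, Country 1 must be indifferent between Swerve and Straight.
Country 1's expected payoff from Swerve is −y − 2(1−y); from Straight it is −5y + 5(1−y).
Setting these equal: y − 2 = −10y + 5, so y = 7/11.
Therefore Country 2 plays Straight with probability 1 − 7/11 = 4/11.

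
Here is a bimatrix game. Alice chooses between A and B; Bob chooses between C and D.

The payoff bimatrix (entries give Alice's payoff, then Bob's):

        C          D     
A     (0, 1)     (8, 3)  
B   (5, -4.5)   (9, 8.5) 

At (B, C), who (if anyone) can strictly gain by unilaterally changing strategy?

Bob

Alice at (B, C) earns 5; deviating to A yields 0 — not better.
Bob earns -4.5; deviating to D yields 8.5 — a strict improvement.
Only Bob has a strictly profitable deviation.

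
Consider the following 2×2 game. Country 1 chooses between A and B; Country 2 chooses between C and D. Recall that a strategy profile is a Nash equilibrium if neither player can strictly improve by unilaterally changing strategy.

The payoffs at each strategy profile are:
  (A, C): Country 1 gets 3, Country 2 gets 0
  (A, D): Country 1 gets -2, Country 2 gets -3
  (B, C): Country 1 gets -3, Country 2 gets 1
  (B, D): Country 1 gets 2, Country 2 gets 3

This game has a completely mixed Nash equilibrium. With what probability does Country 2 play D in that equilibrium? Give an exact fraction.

3/5

Let q be the probability that Country 2 plays C. In a completely mixed equilibrium, Country 1 must be indifferent between A and B.
Country 1's expected payoff from A is 3q − 2(1−q); from B it is −3q + 2(1−q).
Setting these equal: 5q − 2 = −5q + 2, so q = 2/5.
Therefore Country 2 plays D with probability 1 − 2/5 = 3/5.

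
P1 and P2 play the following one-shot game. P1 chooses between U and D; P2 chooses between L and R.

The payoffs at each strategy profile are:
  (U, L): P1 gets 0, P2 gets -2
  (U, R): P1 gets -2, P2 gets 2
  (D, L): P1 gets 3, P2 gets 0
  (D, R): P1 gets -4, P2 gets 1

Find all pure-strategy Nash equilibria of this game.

(U, L): P1 prefers D (3 > 0); P2 prefers R (2 > -2) — not an equilibrium.
(U, R): P1 gets -2 ≥ -4 from D, and P2 gets 2 ≥ -2 from L — Nash equilibrium.
(D, L): P2 prefers R (1 > 0) — not an equilibrium.
(D, R): P1 prefers U (-2 > -4) — not an equilibrium.

(U, R)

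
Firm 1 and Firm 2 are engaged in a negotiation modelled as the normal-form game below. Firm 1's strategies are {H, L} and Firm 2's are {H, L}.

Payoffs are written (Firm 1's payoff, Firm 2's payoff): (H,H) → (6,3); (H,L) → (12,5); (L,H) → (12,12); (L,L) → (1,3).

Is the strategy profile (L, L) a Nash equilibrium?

At (L, L), Firm 1 earns 1; switching to H would give 12, so Firm 1 would deviate.
Firm 2 earns 3; switching to H would give 12, so Firm 2 would deviate.
Since at least one player can profitably deviate, this is not a Nash equilibrium.

No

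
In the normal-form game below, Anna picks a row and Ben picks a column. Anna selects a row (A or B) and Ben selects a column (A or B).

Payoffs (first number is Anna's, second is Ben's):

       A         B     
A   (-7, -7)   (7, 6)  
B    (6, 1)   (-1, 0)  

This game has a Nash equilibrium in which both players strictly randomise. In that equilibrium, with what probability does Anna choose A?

Let r be the probability that Anna plays A. In a completely mixed equilibrium, Ben must be indifferent between A and B.
Ben's expected payoff from A is −7r + (1−r); from B it is 6r.
Setting these equal: −8r + 1 = 6r, so r = 1/14.

1/14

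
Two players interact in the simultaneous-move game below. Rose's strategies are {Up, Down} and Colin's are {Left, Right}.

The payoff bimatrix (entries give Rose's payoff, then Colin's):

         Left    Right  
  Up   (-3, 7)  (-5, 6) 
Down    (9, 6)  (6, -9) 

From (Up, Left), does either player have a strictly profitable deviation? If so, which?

Rose at (Up, Left) earns -3; deviating to Down yields 9 — a strict improvement.
Colin earns 7; deviating to Right yields 6 — not better.
Only Rose has a strictly profitable deviation.

Rose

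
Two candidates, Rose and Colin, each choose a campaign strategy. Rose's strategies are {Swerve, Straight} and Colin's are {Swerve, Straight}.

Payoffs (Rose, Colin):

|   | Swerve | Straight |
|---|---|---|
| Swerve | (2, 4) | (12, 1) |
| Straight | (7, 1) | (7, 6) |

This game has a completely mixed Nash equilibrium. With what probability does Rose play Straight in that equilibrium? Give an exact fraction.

Let r be the probability that Rose plays Swerve. In a completely mixed equilibrium, Colin must be indifferent between Swerve and Straight.
Colin's expected payoff from Swerve is 4r + (1−r); from Straight it is r + 6(1−r).
Setting these equal: 3r + 1 = −5r + 6, so r = 5/8.
Therefore Rose plays Straight with probability 1 − 5/8 = 3/8.

3/8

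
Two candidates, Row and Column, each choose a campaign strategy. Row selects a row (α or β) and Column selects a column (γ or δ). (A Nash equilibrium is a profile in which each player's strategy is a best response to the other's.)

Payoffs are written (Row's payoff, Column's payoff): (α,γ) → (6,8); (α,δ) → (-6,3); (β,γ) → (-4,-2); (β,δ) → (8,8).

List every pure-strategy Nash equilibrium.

(α, γ): Row gets 6 ≥ -4 from β, and Column gets 8 ≥ 3 from δ — Nash equilibrium.
(α, δ): Row prefers β (8 > -6); Column prefers γ (8 > 3) — not an equilibrium.
(β, γ): Row prefers α (6 > -4); Column prefers δ (8 > -2) — not an equilibrium.
(β, δ): Row gets 8 ≥ -6 from α, and Column gets 8 ≥ -2 from γ — Nash equilibrium.

(α, γ) and (β, δ)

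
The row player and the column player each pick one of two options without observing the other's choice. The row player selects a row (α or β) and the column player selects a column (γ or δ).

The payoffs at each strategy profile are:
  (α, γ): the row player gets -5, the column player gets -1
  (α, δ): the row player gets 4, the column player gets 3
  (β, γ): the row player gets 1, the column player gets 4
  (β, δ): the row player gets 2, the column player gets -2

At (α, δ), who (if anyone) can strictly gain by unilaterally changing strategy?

Neither

The row player at (α, δ) earns 4; deviating to β yields 2 — not better.
The column player earns 3; deviating to γ yields -1 — not better.
Neither player can strictly improve; the profile is a Nash equilibrium.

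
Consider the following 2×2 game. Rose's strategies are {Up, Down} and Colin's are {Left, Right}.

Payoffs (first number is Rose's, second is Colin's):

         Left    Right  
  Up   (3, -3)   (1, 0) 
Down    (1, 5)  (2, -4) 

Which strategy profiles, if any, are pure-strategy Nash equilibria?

none

(Up, Left): Colin prefers Right (0 > -3) — not an equilibrium.
(Up, Right): Rose prefers Down (2 > 1) — not an equilibrium.
(Down, Left): Rose prefers Up (3 > 1) — not an equilibrium.
(Down, Right): Colin prefers Left (5 > -4) — not an equilibrium.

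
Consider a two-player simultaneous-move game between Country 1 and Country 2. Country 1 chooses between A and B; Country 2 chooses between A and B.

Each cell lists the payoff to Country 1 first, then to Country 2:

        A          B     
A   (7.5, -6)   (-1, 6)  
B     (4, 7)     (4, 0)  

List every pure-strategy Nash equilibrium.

none

(A, A): Country 2 prefers B (6 > -6) — not an equilibrium.
(A, B): Country 1 prefers B (4 > -1) — not an equilibrium.
(B, A): Country 1 prefers A (7.5 > 4) — not an equilibrium.
(B, B): Country 2 prefers A (7 > 0) — not an equilibrium.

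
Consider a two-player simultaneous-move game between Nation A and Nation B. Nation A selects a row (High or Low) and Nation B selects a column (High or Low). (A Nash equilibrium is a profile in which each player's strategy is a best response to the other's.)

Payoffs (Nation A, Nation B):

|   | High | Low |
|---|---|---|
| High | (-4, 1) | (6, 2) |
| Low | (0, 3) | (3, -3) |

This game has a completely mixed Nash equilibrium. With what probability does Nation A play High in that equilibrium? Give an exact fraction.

6/7

Let r be the probability that Nation A plays High. In a completely mixed equilibrium, Nation B must be indifferent between High and Low.
Nation B's expected payoff from High is r + 3(1−r); from Low it is 2r − 3(1−r).
Setting these equal: −2r + 3 = 5r − 3, so r = 6/7.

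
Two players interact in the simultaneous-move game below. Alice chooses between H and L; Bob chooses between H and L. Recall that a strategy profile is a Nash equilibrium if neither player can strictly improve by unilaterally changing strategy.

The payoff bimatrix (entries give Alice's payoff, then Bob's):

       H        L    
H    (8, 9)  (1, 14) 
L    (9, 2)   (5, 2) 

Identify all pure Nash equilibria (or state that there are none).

(H, H): Alice prefers L (9 > 8); Bob prefers L (14 > 9) — not an equilibrium.
(H, L): Alice prefers L (5 > 1) — not an equilibrium.
(L, H): Alice gets 9 ≥ 8 from H, and Bob gets 2 ≥ 2 from L — Nash equilibrium.
(L, L): Alice gets 5 ≥ 1 from H, and Bob gets 2 ≥ 2 from H — Nash equilibrium.

(L, H) and (L, L)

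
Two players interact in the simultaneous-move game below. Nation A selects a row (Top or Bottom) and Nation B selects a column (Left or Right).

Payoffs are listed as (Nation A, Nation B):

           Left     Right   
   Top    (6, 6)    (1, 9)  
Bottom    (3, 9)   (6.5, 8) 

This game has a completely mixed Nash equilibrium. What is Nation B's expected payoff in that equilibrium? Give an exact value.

First find p, the probability Nation A plays Top, from Nation B's indifference between Left and Right: 6p + 9(1−p) = 9p + 8(1−p), giving p = 1/4.
Since Nation B is indifferent in equilibrium, Nation B's expected payoff equals the payoff from either column against (1/4, 3/4). Using Left: 6(1/4) + 9(3/4) = 33/4.

33/4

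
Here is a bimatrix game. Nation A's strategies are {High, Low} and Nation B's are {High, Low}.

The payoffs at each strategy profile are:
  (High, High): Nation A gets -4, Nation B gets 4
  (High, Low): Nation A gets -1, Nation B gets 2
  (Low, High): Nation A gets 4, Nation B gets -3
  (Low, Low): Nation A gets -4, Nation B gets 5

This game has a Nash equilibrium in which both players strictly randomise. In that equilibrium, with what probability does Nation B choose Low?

8/11

Let y be the probability that Nation B plays High. In a completely mixed equilibrium, Nation A must be indifferent between High and Low.
Nation A's expected payoff from High is −4y − (1−y); from Low it is 4y − 4(1−y).
Setting these equal: −3y − 1 = 8y − 4, so y = 3/11.
Therefore Nation B plays Low with probability 1 − 3/11 = 8/11.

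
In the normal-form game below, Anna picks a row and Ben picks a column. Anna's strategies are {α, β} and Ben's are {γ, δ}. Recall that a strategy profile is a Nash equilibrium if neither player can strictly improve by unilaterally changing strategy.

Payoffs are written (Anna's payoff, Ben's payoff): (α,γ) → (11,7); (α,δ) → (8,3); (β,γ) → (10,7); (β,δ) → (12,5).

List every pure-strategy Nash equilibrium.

(α, γ)

(α, γ): Anna gets 11 ≥ 10 from β, and Ben gets 7 ≥ 3 from δ — Nash equilibrium.
(α, δ): Anna prefers β (12 > 8); Ben prefers γ (7 > 3) — not an equilibrium.
(β, γ): Anna prefers α (11 > 10) — not an equilibrium.
(β, δ): Ben prefers γ (7 > 5) — not an equilibrium.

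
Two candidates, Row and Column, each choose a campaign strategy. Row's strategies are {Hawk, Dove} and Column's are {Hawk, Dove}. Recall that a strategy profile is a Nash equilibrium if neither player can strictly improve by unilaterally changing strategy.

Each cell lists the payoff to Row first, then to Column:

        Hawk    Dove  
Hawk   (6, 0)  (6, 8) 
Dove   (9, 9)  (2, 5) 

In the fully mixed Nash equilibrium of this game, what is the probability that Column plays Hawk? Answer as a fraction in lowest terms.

Let q be the probability that Column plays Hawk. In a completely mixed equilibrium, Row must be indifferent between Hawk and Dove.
Row's expected payoff from Hawk is 6q + 6(1−q); from Dove it is 9q + 2(1−q).
Setting these equal: 6 = 7q + 2, so q = 4/7.

4/7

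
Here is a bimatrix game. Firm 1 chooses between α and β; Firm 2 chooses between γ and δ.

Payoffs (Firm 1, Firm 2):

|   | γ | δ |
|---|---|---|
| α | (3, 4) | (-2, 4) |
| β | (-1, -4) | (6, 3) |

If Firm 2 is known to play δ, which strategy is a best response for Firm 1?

Against δ, Firm 1 earns -2 from α and 6 from β.
So β is the best response.

β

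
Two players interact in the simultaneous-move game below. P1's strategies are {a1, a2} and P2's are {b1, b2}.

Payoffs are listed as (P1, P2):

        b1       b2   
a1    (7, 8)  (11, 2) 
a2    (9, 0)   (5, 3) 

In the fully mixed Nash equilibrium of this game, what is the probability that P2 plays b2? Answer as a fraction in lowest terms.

Let q be the probability that P2 plays b1. In a completely mixed equilibrium, P1 must be indifferent between a1 and a2.
P1's expected payoff from a1 is 7q + 11(1−q); from a2 it is 9q + 5(1−q).
Setting these equal: −4q + 11 = 4q + 5, so q = 3/4.
Therefore P2 plays b2 with probability 1 − 3/4 = 1/4.

1/4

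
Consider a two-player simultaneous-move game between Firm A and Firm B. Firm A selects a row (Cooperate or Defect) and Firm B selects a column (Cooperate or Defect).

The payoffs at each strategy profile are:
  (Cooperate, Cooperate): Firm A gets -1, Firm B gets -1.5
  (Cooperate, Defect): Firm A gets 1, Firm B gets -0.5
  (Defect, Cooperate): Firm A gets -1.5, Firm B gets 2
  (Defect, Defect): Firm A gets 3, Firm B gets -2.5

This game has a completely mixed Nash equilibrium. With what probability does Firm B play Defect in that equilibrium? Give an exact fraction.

1/5

Let c be the probability that Firm B plays Cooperate. In a completely mixed equilibrium, Firm A must be indifferent between Cooperate and Defect.
Firm A's expected payoff from Cooperate is −c + (1−c); from Defect it is −1.5c + 3(1−c).
Setting these equal: −2c + 1 = −4.5c + 3, so c = 4/5.
Therefore Firm B plays Defect with probability 1 − 4/5 = 1/5.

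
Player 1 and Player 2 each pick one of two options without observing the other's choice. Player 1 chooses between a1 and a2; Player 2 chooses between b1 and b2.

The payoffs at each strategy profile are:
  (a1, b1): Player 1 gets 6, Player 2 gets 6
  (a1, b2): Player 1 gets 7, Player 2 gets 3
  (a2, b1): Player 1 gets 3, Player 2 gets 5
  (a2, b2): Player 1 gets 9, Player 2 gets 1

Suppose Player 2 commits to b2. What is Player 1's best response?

a2

Against b2, Player 1 earns 7 from a1 and 9 from a2.
So a2 is the best response.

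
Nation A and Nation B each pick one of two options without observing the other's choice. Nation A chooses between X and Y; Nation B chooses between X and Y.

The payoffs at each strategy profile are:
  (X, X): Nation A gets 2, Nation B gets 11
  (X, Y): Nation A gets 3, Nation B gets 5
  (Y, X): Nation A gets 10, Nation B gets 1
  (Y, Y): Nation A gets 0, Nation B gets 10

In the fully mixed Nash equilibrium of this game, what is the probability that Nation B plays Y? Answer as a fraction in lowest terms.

8/11

Let y be the probability that Nation B plays X. In a completely mixed equilibrium, Nation A must be indifferent between X and Y.
Nation A's expected payoff from X is 2y + 3(1−y); from Y it is 10y.
Setting these equal: −y + 3 = 10y, so y = 3/11.
Therefore Nation B plays Y with probability 1 − 3/11 = 8/11.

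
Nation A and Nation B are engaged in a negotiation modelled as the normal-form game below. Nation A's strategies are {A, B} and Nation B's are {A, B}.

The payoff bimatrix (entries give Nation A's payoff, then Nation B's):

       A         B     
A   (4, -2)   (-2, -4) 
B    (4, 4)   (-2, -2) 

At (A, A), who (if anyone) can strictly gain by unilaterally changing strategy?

Nation A at (A, A) earns 4; deviating to B yields 4 — not better.
Nation B earns -2; deviating to B yields -4 — not better.
Neither player can strictly improve; the profile is a Nash equilibrium.

Neither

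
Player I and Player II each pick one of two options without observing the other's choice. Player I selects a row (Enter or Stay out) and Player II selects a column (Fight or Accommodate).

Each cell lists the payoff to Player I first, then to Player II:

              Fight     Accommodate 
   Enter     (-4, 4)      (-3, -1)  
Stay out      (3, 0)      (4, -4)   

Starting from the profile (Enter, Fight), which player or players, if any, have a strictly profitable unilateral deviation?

Player I at (Enter, Fight) earns -4; deviating to Stay out yields 3 — a strict improvement.
Player II earns 4; deviating to Accommodate yields -1 — not better.
Only Player I has a strictly profitable deviation.

Player I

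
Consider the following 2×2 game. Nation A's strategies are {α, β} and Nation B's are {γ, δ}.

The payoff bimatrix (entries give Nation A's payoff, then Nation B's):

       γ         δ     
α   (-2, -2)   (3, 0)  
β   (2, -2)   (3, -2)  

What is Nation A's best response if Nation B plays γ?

β

Against γ, Nation A earns -2 from α and 2 from β.
So β is the best response.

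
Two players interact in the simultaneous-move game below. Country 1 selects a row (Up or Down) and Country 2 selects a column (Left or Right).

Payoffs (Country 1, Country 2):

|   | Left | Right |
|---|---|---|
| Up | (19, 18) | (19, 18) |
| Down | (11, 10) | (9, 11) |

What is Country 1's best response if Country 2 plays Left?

Up

Against Left, Country 1 earns 19 from Up and 11 from Down.
So Up is the best response.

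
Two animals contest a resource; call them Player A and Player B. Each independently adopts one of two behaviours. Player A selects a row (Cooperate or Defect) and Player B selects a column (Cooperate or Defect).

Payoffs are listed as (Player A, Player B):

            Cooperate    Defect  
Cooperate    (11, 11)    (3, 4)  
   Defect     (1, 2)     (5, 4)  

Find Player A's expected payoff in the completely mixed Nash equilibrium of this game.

First find q, the probability Player B plays Cooperate, from Player A's indifference between Cooperate and Defect: 11q + 3(1−q) = q + 5(1−q), giving q = 1/6.
Since Player A is indifferent in equilibrium, Player A's expected payoff equals the payoff from either row against (1/6, 5/6). Using Cooperate: 11(1/6) + 3(5/6) = 13/3.

13/3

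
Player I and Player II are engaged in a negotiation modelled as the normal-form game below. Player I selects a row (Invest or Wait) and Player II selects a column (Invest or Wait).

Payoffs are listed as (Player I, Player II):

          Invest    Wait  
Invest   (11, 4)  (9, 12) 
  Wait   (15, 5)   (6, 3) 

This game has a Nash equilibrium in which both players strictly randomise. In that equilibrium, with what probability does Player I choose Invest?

1/5

Let p be the probability that Player I plays Invest. In a completely mixed equilibrium, Player II must be indifferent between Invest and Wait.
Player II's expected payoff from Invest is 4p + 5(1−p); from Wait it is 12p + 3(1−p).
Setting these equal: −p + 5 = 9p + 3, so p = 1/5.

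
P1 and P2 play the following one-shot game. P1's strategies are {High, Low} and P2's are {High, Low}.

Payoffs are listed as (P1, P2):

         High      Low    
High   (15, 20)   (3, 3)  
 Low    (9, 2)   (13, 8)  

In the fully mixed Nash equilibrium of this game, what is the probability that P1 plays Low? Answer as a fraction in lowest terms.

Let r be the probability that P1 plays High. In a completely mixed equilibrium, P2 must be indifferent between High and Low.
P2's expected payoff from High is 20r + 2(1−r); from Low it is 3r + 8(1−r).
Setting these equal: 18r + 2 = −5r + 8, so r = 6/23.
Therefore P1 plays Low with probability 1 − 6/23 = 17/23.

17/23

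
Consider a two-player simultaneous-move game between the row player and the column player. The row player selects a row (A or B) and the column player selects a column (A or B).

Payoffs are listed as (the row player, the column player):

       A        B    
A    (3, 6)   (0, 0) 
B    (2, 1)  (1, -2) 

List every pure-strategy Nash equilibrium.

(A, A)

(A, A): the row player gets 3 ≥ 2 from B, and the column player gets 6 ≥ 0 from B — Nash equilibrium.
(A, B): the row player prefers B (1 > 0); the column player prefers A (6 > 0) — not an equilibrium.
(B, A): the row player prefers A (3 > 2) — not an equilibrium.
(B, B): the column player prefers A (1 > -2) — not an equilibrium.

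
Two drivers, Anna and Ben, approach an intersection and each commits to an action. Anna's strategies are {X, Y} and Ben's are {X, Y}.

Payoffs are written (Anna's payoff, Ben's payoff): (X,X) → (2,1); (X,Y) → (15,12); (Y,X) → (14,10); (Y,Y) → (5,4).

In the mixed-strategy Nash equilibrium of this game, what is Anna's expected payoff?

First find y, the probability Ben plays X, from Anna's indifference between X and Y: 2y + 15(1−y) = 14y + 5(1−y), giving y = 5/11.
Since Anna is indifferent in equilibrium, Anna's expected payoff equals the payoff from either row against (5/11, 6/11). Using X: 2(5/11) + 15(6/11) = 100/11.

100/11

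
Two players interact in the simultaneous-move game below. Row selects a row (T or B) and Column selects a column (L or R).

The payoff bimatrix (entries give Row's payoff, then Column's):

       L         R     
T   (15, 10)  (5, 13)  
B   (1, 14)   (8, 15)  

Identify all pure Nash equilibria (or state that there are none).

(T, L): Column prefers R (13 > 10) — not an equilibrium.
(T, R): Row prefers B (8 > 5) — not an equilibrium.
(B, L): Row prefers T (15 > 1); Column prefers R (15 > 14) — not an equilibrium.
(B, R): Row gets 8 ≥ 5 from T, and Column gets 15 ≥ 14 from L — Nash equilibrium.

(B, R)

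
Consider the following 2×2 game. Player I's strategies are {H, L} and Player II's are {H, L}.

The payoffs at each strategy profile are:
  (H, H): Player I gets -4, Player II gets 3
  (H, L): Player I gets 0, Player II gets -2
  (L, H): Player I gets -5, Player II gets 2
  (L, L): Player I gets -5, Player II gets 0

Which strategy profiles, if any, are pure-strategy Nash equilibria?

(H, H)

(H, H): Player I gets -4 ≥ -5 from L, and Player II gets 3 ≥ -2 from L — Nash equilibrium.
(H, L): Player II prefers H (3 > -2) — not an equilibrium.
(L, H): Player I prefers H (-4 > -5) — not an equilibrium.
(L, L): Player I prefers H (0 > -5); Player II prefers H (2 > 0) — not an equilibrium.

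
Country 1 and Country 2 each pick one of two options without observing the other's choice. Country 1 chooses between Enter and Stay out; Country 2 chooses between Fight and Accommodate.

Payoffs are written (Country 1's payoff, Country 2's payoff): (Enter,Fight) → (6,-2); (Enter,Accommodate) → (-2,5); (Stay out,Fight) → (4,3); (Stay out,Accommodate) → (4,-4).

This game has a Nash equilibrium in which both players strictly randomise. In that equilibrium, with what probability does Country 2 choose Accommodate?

1/4

Let y be the probability that Country 2 plays Fight. In a completely mixed equilibrium, Country 1 must be indifferent between Enter and Stay out.
Country 1's expected payoff from Enter is 6y − 2(1−y); from Stay out it is 4y + 4(1−y).
Setting these equal: 8y − 2 = 4, so y = 3/4.
Therefore Country 2 plays Accommodate with probability 1 − 3/4 = 1/4.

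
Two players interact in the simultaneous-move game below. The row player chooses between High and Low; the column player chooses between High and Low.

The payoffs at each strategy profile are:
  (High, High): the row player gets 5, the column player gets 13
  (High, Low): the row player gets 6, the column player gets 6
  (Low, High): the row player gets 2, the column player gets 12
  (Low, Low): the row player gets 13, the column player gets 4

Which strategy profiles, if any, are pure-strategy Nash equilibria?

(High, High): the row player gets 5 ≥ 2 from Low, and the column player gets 13 ≥ 6 from Low — Nash equilibrium.
(High, Low): the row player prefers Low (13 > 6); the column player prefers High (13 > 6) — not an equilibrium.
(Low, High): the row player prefers High (5 > 2) — not an equilibrium.
(Low, Low): the column player prefers High (12 > 4) — not an equilibrium.

(High, High)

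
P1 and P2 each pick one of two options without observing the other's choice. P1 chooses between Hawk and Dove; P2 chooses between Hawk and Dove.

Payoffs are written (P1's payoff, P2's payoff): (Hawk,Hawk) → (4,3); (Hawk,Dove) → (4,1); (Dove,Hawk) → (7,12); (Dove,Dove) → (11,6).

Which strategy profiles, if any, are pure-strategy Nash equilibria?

(Hawk, Hawk): P1 prefers Dove (7 > 4) — not an equilibrium.
(Hawk, Dove): P1 prefers Dove (11 > 4); P2 prefers Hawk (3 > 1) — not an equilibrium.
(Dove, Hawk): P1 gets 7 ≥ 4 from Hawk, and P2 gets 12 ≥ 6 from Dove — Nash equilibrium.
(Dove, Dove): P2 prefers Hawk (12 > 6) — not an equilibrium.

(Dove, Hawk)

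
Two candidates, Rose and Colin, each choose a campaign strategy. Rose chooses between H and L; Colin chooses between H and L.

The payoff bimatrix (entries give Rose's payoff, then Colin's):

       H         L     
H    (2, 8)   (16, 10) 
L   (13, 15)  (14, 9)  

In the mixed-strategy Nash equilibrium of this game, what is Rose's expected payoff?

First find q, the probability Colin plays H, from Rose's indifference between H and L: 2q + 16(1−q) = 13q + 14(1−q), giving q = 2/13.
Since Rose is indifferent in equilibrium, Rose's expected payoff equals the payoff from either row against (2/13, 11/13). Using H: 2(2/13) + 16(11/13) = 180/13.

180/13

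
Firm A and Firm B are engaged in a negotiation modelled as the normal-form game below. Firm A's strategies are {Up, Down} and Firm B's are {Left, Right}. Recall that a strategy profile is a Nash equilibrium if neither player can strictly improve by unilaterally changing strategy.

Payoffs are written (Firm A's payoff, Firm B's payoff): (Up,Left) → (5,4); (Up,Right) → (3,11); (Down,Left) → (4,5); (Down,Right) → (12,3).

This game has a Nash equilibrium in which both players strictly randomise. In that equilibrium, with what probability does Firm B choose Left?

Let q be the probability that Firm B plays Left. In a completely mixed equilibrium, Firm A must be indifferent between Up and Down.
Firm A's expected payoff from Up is 5q + 3(1−q); from Down it is 4q + 12(1−q).
Setting these equal: 2q + 3 = −8q + 12, so q = 9/10.

9/10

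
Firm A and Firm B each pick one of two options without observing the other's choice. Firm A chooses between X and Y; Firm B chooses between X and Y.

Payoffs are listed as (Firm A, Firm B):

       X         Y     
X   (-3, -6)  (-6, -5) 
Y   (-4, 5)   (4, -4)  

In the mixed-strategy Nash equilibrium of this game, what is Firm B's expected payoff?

-49/10

First find p, the probability Firm A plays X, from Firm B's indifference between X and Y: −6p + 5(1−p) = −5p − 4(1−p), giving p = 9/10.
Since Firm B is indifferent in equilibrium, Firm B's expected payoff equals the payoff from either column against (9/10, 1/10). Using X: −6(9/10) + 5(1/10) = -49/10.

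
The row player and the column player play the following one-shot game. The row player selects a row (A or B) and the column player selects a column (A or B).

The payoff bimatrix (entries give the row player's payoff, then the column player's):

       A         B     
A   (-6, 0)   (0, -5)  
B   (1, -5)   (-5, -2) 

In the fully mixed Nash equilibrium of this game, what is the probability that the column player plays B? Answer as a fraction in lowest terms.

7/12

Let c be the probability that the column player plays A. In a completely mixed equilibrium, the row player must be indifferent between A and B.
The row player's expected payoff from A is −6c; from B it is c − 5(1−c).
Setting these equal: −6c = 6c − 5, so c = 5/12.
Therefore the column player plays B with probability 1 − 5/12 = 7/12.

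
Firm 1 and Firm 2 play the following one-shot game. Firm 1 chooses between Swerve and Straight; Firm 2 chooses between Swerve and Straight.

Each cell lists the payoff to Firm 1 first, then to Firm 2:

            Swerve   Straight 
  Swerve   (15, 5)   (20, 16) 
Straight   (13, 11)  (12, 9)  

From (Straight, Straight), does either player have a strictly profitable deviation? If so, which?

Both

Firm 1 at (Straight, Straight) earns 12; deviating to Swerve yields 20 — a strict improvement.
Firm 2 earns 9; deviating to Swerve yields 11 — a strict improvement.
Both Firm 1 and Firm 2 have strictly profitable deviations.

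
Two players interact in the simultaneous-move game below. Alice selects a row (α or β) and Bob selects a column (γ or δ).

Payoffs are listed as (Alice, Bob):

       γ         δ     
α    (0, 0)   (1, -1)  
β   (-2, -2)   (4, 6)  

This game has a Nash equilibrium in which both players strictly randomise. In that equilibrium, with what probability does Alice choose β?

Let r be the probability that Alice plays α. In a completely mixed equilibrium, Bob must be indifferent between γ and δ.
Bob's expected payoff from γ is −2(1−r); from δ it is −r + 6(1−r).
Setting these equal: 2r − 2 = −7r + 6, so r = 8/9.
Therefore Alice plays β with probability 1 − 8/9 = 1/9.

1/9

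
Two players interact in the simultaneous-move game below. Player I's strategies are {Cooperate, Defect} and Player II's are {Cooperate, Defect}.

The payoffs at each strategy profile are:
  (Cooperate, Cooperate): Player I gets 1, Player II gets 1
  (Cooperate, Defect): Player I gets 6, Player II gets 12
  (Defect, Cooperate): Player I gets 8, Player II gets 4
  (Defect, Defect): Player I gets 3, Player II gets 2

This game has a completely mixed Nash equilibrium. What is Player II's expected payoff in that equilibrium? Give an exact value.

46/13

First find p, the probability Player I plays Cooperate, from Player II's indifference between Cooperate and Defect: p + 4(1−p) = 12p + 2(1−p), giving p = 2/13.
Since Player II is indifferent in equilibrium, Player II's expected payoff equals the payoff from either column against (2/13, 11/13). Using Cooperate: (2/13) + 4(11/13) = 46/13.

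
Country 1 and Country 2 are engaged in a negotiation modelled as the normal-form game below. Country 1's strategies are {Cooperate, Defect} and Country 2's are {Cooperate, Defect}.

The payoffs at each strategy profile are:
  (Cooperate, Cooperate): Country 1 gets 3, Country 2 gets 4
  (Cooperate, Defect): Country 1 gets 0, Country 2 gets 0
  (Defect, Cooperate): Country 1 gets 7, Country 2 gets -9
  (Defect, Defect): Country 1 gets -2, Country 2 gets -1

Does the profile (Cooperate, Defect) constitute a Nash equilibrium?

No

At (Cooperate, Defect), Country 1 earns 0; switching to Defect would give -2, so Country 1 has no profitable deviation.
Country 2 earns 0; switching to Cooperate would give 4, so Country 2 would deviate.
Since at least one player can profitably deviate, this is not a Nash equilibrium.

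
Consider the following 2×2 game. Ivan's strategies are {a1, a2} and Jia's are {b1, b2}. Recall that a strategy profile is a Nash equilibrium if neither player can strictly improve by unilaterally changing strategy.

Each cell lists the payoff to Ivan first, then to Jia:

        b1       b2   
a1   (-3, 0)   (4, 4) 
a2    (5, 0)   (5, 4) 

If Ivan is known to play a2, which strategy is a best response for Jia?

Against a2, Jia earns 0 from b1 and 4 from b2.
So b2 is the best response.

b2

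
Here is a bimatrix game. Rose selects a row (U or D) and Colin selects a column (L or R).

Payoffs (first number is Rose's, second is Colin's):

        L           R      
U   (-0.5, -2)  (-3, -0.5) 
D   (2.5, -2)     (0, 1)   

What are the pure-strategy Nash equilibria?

(U, L): Rose prefers D (2.5 > -0.5); Colin prefers R (-0.5 > -2) — not an equilibrium.
(U, R): Rose prefers D (0 > -3) — not an equilibrium.
(D, L): Colin prefers R (1 > -2) — not an equilibrium.
(D, R): Rose gets 0 ≥ -3 from U, and Colin gets 1 ≥ -2 from L — Nash equilibrium.

(D, R)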